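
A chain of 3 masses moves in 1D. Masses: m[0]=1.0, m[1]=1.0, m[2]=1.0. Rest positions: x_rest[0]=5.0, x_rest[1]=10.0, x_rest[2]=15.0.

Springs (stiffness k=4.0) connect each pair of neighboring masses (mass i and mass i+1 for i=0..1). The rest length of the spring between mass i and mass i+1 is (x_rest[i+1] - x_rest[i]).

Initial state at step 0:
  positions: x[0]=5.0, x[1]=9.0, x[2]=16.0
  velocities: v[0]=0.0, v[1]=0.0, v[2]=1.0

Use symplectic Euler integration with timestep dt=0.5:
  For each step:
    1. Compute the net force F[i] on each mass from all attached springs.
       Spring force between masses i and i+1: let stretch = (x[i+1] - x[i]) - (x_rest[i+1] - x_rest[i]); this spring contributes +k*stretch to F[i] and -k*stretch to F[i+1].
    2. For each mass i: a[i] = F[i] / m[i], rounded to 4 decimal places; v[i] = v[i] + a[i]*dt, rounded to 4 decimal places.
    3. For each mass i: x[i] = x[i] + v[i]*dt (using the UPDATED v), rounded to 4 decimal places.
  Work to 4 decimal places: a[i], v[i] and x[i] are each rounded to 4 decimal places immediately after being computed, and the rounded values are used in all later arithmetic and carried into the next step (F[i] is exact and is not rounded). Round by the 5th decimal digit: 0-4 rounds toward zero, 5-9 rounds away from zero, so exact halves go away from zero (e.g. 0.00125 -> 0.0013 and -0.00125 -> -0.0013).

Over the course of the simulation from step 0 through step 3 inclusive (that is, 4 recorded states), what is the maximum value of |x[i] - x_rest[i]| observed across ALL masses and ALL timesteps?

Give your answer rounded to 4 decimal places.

Answer: 2.0000

Derivation:
Step 0: x=[5.0000 9.0000 16.0000] v=[0.0000 0.0000 1.0000]
Step 1: x=[4.0000 12.0000 14.5000] v=[-2.0000 6.0000 -3.0000]
Step 2: x=[6.0000 9.5000 15.5000] v=[4.0000 -5.0000 2.0000]
Step 3: x=[6.5000 9.5000 15.5000] v=[1.0000 0.0000 0.0000]
Max displacement = 2.0000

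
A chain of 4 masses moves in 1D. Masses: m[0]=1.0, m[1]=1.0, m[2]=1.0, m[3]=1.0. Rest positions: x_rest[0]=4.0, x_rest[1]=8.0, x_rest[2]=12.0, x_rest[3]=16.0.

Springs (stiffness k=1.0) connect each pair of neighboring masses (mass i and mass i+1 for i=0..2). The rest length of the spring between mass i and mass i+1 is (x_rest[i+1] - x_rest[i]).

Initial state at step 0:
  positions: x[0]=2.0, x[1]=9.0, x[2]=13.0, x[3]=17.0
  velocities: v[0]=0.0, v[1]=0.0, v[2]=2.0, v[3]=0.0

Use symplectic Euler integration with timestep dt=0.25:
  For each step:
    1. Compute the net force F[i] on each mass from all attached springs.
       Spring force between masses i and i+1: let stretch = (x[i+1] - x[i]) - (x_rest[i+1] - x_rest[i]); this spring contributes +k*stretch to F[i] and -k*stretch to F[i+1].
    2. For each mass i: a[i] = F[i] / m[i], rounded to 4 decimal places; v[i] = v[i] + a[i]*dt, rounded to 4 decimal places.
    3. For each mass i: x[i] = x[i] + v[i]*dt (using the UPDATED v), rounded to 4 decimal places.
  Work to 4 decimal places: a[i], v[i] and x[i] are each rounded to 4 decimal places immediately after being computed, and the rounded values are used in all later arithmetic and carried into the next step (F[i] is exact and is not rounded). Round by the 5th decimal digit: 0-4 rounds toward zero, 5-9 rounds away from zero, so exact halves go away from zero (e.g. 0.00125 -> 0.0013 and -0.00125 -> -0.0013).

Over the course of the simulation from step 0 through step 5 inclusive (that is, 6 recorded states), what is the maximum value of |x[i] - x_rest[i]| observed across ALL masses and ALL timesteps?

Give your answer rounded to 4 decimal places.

Answer: 2.2920

Derivation:
Step 0: x=[2.0000 9.0000 13.0000 17.0000] v=[0.0000 0.0000 2.0000 0.0000]
Step 1: x=[2.1875 8.8125 13.5000 17.0000] v=[0.7500 -0.7500 2.0000 0.0000]
Step 2: x=[2.5391 8.5039 13.9258 17.0313] v=[1.4063 -1.2344 1.7031 0.1250]
Step 3: x=[3.0135 8.1614 14.2068 17.1185] v=[1.8975 -1.3701 1.1240 0.3486]
Step 4: x=[3.5596 7.8750 14.2920 17.2737] v=[2.1845 -1.1457 0.3406 0.6207]
Step 5: x=[4.1255 7.7199 14.1625 17.4925] v=[2.2634 -0.6203 -0.5182 0.8753]
Max displacement = 2.2920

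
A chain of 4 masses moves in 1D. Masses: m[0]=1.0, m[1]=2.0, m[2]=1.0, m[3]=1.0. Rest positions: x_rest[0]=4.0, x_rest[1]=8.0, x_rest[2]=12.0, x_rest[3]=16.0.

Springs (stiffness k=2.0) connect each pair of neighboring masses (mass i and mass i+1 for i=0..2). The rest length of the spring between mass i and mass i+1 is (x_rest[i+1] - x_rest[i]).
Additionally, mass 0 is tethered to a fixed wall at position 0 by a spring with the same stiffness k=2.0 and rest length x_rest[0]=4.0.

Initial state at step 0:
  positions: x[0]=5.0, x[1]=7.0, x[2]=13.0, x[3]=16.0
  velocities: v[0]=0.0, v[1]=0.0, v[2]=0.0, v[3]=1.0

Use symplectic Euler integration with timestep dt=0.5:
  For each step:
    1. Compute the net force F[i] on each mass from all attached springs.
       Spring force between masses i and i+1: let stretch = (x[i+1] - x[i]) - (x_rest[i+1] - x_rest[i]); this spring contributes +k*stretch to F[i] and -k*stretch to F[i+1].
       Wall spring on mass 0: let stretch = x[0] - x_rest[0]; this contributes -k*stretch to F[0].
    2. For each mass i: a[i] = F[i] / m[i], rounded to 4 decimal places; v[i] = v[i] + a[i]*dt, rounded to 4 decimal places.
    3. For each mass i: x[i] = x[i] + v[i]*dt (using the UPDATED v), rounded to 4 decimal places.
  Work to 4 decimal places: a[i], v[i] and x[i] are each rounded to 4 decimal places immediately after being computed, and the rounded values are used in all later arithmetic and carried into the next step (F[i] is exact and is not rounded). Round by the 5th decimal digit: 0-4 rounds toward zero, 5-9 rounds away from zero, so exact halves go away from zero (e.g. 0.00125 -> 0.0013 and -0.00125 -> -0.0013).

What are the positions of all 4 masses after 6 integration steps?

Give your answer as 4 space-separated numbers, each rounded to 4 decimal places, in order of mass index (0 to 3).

Answer: 4.7188 9.0938 11.3438 16.9454

Derivation:
Step 0: x=[5.0000 7.0000 13.0000 16.0000] v=[0.0000 0.0000 0.0000 1.0000]
Step 1: x=[3.5000 8.0000 11.5000 17.0000] v=[-3.0000 2.0000 -3.0000 2.0000]
Step 2: x=[2.5000 8.7500 11.0000 17.2500] v=[-2.0000 1.5000 -1.0000 0.5000]
Step 3: x=[3.3750 8.5000 12.5000 16.3750] v=[1.7500 -0.5000 3.0000 -1.7500]
Step 4: x=[5.1250 7.9688 13.9375 15.5625] v=[3.5000 -1.0625 2.8750 -1.6250]
Step 5: x=[5.7344 8.2188 13.2032 15.9375] v=[1.2188 0.5000 -1.4687 0.7500]
Step 6: x=[4.7188 9.0938 11.3438 16.9454] v=[-2.0312 1.7500 -3.7188 2.0157]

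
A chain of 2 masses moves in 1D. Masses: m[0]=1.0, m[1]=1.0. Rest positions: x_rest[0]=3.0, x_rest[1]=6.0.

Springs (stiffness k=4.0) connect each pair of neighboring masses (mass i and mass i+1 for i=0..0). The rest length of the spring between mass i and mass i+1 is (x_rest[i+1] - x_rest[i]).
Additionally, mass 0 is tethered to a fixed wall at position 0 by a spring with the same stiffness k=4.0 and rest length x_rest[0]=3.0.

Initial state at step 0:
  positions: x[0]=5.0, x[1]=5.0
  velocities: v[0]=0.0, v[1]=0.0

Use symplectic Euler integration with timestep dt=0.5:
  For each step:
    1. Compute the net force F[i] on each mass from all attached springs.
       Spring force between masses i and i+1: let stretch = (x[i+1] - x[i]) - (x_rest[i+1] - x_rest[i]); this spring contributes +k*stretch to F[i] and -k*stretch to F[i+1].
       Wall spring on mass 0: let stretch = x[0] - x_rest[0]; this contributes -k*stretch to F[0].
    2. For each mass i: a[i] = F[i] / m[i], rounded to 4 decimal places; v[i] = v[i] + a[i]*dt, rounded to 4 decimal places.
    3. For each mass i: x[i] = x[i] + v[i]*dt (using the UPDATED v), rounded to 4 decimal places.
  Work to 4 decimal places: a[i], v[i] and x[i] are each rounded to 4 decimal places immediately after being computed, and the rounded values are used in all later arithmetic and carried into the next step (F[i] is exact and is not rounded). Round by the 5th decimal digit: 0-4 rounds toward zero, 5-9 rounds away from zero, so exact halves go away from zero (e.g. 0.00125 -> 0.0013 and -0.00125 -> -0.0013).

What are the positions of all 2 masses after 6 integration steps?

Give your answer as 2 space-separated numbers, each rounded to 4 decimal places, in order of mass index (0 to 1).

Answer: 6.0000 4.0000

Derivation:
Step 0: x=[5.0000 5.0000] v=[0.0000 0.0000]
Step 1: x=[0.0000 8.0000] v=[-10.0000 6.0000]
Step 2: x=[3.0000 6.0000] v=[6.0000 -4.0000]
Step 3: x=[6.0000 4.0000] v=[6.0000 -4.0000]
Step 4: x=[1.0000 7.0000] v=[-10.0000 6.0000]
Step 5: x=[1.0000 7.0000] v=[0.0000 0.0000]
Step 6: x=[6.0000 4.0000] v=[10.0000 -6.0000]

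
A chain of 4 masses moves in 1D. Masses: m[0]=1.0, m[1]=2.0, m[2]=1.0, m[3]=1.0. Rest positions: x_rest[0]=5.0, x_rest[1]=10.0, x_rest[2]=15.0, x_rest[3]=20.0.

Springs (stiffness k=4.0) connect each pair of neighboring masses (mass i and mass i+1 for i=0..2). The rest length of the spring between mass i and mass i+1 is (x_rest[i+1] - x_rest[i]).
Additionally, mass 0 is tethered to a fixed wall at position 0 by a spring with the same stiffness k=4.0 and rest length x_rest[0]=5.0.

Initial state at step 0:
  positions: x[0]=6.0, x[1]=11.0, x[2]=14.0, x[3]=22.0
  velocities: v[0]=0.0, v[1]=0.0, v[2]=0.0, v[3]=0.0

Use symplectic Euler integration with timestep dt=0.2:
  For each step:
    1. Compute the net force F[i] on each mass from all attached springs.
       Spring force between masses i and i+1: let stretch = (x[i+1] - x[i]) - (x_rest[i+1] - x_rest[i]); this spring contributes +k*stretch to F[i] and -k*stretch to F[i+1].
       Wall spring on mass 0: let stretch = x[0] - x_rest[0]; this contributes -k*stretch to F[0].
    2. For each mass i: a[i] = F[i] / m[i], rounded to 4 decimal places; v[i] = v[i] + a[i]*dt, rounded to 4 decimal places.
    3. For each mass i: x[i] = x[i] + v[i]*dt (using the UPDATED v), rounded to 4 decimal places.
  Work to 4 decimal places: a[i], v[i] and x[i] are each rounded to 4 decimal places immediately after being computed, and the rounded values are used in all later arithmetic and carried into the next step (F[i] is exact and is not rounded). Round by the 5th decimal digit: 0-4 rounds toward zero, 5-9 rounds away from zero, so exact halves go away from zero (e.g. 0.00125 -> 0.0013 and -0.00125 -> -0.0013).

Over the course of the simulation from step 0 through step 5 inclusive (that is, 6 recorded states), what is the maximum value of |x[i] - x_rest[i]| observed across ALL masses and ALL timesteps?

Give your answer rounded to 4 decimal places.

Answer: 2.6704

Derivation:
Step 0: x=[6.0000 11.0000 14.0000 22.0000] v=[0.0000 0.0000 0.0000 0.0000]
Step 1: x=[5.8400 10.8400 14.8000 21.5200] v=[-0.8000 -0.8000 4.0000 -2.4000]
Step 2: x=[5.5456 10.5968 16.0416 20.7648] v=[-1.4720 -1.2160 6.2080 -3.7760]
Step 3: x=[5.1721 10.3851 17.1677 20.0539] v=[-1.8675 -1.0586 5.6307 -3.5546]
Step 4: x=[4.8051 10.2989 17.6704 19.6812] v=[-1.8348 -0.4308 2.5136 -1.8636]
Step 5: x=[4.5483 10.3630 17.3154 19.7868] v=[-1.2838 0.3203 -1.7750 0.5278]
Max displacement = 2.6704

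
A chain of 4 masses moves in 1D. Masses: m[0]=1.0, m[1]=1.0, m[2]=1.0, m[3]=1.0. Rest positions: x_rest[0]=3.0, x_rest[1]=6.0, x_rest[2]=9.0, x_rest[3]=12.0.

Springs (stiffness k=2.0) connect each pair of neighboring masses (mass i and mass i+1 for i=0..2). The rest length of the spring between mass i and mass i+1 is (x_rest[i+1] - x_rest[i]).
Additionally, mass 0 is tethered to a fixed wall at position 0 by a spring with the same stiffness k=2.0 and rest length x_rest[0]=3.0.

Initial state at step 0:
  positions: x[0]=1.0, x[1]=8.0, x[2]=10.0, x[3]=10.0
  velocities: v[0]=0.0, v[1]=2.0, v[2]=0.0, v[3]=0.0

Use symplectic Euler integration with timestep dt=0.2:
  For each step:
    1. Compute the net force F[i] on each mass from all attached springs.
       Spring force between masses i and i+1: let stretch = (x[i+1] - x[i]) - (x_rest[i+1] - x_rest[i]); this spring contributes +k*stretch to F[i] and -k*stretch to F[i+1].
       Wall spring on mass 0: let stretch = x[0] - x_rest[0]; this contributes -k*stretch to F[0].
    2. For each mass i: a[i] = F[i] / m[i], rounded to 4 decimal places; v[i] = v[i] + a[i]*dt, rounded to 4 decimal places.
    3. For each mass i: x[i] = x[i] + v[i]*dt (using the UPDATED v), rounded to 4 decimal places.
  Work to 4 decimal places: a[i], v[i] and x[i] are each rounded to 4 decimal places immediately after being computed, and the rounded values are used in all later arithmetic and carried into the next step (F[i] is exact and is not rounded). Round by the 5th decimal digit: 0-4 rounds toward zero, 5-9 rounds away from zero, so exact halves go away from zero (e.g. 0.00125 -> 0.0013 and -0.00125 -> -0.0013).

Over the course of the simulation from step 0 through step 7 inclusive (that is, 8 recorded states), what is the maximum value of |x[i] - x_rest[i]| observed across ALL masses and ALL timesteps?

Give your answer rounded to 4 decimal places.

Step 0: x=[1.0000 8.0000 10.0000 10.0000] v=[0.0000 2.0000 0.0000 0.0000]
Step 1: x=[1.4800 8.0000 9.8400 10.2400] v=[2.4000 0.0000 -0.8000 1.2000]
Step 2: x=[2.3632 7.6256 9.5648 10.6880] v=[4.4160 -1.8720 -1.3760 2.2400]
Step 3: x=[3.4783 6.9853 9.2243 11.2861] v=[5.5757 -3.2013 -1.7024 2.9907]
Step 4: x=[4.5957 6.2436 8.8696 11.9593] v=[5.5872 -3.7085 -1.7733 3.3660]
Step 5: x=[5.4773 5.5801 8.5520 12.6253] v=[4.4081 -3.3173 -1.5878 3.3301]
Step 6: x=[5.9290 5.1462 8.3226 13.2055] v=[2.2583 -2.1697 -1.1472 2.9008]
Step 7: x=[5.8437 5.0290 8.2297 13.6350] v=[-0.4264 -0.5860 -0.4646 2.1476]
Max displacement = 2.9290

Answer: 2.9290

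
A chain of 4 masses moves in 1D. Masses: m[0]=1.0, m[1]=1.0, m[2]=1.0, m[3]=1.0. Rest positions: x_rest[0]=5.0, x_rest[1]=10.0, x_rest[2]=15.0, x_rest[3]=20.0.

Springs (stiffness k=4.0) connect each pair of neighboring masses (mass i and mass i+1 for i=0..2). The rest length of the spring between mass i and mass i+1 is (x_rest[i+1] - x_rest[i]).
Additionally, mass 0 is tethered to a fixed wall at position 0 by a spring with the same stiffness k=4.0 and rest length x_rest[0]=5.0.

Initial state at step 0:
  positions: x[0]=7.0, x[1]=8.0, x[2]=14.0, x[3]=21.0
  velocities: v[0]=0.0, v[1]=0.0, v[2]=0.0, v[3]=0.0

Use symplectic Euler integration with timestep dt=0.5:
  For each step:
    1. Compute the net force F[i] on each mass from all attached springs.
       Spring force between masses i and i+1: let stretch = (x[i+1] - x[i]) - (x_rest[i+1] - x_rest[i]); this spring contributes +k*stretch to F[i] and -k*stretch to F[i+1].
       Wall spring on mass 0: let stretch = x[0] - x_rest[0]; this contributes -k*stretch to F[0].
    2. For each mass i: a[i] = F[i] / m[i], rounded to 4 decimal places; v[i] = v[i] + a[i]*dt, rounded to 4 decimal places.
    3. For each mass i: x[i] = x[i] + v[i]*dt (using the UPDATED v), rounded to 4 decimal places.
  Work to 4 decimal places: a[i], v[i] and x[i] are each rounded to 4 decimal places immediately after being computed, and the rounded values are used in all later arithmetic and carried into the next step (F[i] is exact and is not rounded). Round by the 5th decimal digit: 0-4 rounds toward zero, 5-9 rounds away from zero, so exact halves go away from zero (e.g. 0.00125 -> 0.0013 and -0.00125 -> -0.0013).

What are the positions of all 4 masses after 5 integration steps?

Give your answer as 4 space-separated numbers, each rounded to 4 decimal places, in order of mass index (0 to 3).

Step 0: x=[7.0000 8.0000 14.0000 21.0000] v=[0.0000 0.0000 0.0000 0.0000]
Step 1: x=[1.0000 13.0000 15.0000 19.0000] v=[-12.0000 10.0000 2.0000 -4.0000]
Step 2: x=[6.0000 8.0000 18.0000 18.0000] v=[10.0000 -10.0000 6.0000 -2.0000]
Step 3: x=[7.0000 11.0000 11.0000 22.0000] v=[2.0000 6.0000 -14.0000 8.0000]
Step 4: x=[5.0000 10.0000 15.0000 20.0000] v=[-4.0000 -2.0000 8.0000 -4.0000]
Step 5: x=[3.0000 9.0000 19.0000 18.0000] v=[-4.0000 -2.0000 8.0000 -4.0000]

Answer: 3.0000 9.0000 19.0000 18.0000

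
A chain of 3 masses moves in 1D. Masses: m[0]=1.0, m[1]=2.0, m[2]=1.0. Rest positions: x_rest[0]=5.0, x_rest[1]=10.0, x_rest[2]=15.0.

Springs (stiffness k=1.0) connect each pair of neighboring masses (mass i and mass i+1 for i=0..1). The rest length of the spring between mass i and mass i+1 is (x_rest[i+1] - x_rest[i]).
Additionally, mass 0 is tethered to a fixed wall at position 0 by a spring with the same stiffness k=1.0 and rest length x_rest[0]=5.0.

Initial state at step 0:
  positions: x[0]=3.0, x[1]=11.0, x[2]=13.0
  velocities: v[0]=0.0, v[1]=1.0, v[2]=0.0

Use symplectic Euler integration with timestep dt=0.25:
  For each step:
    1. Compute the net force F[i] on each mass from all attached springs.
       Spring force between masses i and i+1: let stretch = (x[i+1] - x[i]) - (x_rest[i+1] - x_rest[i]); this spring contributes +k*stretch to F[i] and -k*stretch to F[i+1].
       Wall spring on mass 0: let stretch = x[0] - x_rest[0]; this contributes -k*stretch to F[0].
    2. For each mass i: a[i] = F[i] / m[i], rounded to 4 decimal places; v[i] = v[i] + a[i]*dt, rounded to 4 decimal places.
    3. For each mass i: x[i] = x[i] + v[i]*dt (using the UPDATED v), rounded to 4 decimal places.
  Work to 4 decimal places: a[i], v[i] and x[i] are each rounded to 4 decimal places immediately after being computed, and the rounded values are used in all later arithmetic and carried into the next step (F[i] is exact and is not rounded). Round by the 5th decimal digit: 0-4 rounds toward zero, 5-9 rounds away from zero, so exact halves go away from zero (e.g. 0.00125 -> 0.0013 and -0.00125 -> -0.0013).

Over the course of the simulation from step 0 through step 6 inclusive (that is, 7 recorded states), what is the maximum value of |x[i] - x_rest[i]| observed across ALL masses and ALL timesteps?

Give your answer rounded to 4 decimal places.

Step 0: x=[3.0000 11.0000 13.0000] v=[0.0000 1.0000 0.0000]
Step 1: x=[3.3125 11.0625 13.1875] v=[1.2500 0.2500 0.7500]
Step 2: x=[3.9024 10.9492 13.5547] v=[2.3594 -0.4531 1.4688]
Step 3: x=[4.6888 10.6971 14.0716] v=[3.1455 -1.0083 2.0674]
Step 4: x=[5.5577 10.3627 14.6901] v=[3.4754 -1.3375 2.4738]
Step 5: x=[6.3795 10.0134 15.3506] v=[3.2872 -1.3972 2.6420]
Step 6: x=[7.0297 9.7173 15.9900] v=[2.6008 -1.1843 2.5577]
Max displacement = 2.0297

Answer: 2.0297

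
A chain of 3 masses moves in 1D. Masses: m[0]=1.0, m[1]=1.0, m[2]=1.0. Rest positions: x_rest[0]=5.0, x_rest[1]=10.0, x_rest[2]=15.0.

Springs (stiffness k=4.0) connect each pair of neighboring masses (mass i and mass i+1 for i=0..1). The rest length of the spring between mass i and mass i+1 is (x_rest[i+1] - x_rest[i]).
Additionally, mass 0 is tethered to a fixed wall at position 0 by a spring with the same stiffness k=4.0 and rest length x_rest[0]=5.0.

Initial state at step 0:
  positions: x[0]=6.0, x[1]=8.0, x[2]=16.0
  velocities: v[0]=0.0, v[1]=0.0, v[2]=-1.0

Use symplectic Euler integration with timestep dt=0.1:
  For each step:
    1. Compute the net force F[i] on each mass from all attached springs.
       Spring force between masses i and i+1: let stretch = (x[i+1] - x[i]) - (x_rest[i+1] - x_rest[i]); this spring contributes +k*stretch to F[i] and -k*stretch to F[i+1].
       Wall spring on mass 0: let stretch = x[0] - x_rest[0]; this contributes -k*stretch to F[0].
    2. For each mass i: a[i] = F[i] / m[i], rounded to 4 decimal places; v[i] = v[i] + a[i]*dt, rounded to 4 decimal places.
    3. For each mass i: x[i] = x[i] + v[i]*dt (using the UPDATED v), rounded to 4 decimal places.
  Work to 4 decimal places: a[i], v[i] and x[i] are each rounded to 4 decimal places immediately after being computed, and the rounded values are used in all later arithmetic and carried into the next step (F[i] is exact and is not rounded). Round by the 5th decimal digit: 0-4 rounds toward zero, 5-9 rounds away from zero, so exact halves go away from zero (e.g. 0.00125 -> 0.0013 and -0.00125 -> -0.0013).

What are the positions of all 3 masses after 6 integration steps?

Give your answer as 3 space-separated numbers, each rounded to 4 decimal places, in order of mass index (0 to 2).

Answer: 3.9648 11.1029 13.8706

Derivation:
Step 0: x=[6.0000 8.0000 16.0000] v=[0.0000 0.0000 -1.0000]
Step 1: x=[5.8400 8.2400 15.7800] v=[-1.6000 2.4000 -2.2000]
Step 2: x=[5.5424 8.6856 15.4584] v=[-2.9760 4.4560 -3.2160]
Step 3: x=[5.1488 9.2764 15.0659] v=[-3.9357 5.9078 -3.9251]
Step 4: x=[4.7144 9.9337 14.6418] v=[-4.3442 6.5726 -4.2409]
Step 5: x=[4.3002 10.5705 14.2294] v=[-4.1422 6.3681 -4.1241]
Step 6: x=[3.9648 11.1029 13.8706] v=[-3.3542 5.3235 -3.5877]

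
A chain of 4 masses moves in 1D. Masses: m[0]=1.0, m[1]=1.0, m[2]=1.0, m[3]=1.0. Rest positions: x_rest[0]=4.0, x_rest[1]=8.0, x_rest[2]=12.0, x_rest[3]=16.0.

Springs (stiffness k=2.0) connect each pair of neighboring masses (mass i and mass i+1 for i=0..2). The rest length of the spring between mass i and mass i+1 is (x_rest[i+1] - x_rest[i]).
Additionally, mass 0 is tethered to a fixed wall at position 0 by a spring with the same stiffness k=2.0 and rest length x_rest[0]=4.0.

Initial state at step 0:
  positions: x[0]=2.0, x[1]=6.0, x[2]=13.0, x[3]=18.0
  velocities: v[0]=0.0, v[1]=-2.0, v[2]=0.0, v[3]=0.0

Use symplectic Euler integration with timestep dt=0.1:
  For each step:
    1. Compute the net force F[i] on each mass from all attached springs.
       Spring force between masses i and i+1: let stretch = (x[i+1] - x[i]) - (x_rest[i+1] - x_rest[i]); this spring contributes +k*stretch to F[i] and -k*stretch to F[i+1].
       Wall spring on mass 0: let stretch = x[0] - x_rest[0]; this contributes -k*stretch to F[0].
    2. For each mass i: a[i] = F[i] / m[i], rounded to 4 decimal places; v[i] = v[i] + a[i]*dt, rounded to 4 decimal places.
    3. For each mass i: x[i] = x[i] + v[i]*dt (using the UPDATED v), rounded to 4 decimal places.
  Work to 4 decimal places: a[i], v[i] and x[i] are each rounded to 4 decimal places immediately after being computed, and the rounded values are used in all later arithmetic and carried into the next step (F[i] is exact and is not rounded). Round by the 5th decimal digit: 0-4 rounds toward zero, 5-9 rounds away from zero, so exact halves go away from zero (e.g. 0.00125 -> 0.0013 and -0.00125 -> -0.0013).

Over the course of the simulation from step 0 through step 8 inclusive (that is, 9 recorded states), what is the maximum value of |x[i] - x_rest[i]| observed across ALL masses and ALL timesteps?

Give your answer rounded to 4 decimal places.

Step 0: x=[2.0000 6.0000 13.0000 18.0000] v=[0.0000 -2.0000 0.0000 0.0000]
Step 1: x=[2.0400 5.8600 12.9600 17.9800] v=[0.4000 -1.4000 -0.4000 -0.2000]
Step 2: x=[2.1156 5.7856 12.8784 17.9396] v=[0.7560 -0.7440 -0.8160 -0.4040]
Step 3: x=[2.2223 5.7797 12.7562 17.8780] v=[1.0669 -0.0594 -1.2223 -0.6162]
Step 4: x=[2.3557 5.8421 12.5969 17.7939] v=[1.3339 0.6244 -1.5932 -0.8406]
Step 5: x=[2.5117 5.9699 12.4064 17.6859] v=[1.5600 1.2781 -1.9048 -1.0800]
Step 6: x=[2.6866 6.1573 12.1928 17.5523] v=[1.7493 1.8738 -2.1362 -1.3359]
Step 7: x=[2.8772 6.3960 11.9657 17.3915] v=[1.9061 2.3868 -2.2714 -1.6078]
Step 8: x=[3.0806 6.6757 11.7357 17.2022] v=[2.0344 2.7970 -2.3002 -1.8930]
Max displacement = 2.2203

Answer: 2.2203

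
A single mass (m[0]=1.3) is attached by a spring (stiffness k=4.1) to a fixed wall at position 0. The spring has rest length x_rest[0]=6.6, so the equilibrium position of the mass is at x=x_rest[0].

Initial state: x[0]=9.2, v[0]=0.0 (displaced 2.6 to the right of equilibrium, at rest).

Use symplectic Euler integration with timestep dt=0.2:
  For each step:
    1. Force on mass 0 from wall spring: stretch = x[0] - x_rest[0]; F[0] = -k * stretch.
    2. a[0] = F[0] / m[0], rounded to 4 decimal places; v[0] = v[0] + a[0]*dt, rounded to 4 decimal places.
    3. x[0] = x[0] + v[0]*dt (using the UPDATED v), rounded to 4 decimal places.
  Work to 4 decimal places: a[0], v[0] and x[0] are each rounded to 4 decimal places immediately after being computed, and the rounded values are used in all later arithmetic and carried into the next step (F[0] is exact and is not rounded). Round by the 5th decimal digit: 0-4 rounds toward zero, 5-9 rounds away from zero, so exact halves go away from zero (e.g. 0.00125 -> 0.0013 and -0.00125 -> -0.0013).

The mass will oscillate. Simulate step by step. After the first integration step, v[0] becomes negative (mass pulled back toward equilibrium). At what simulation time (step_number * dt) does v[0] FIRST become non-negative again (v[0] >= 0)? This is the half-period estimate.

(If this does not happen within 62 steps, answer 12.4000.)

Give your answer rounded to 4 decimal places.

Step 0: x=[9.2000] v=[0.0000]
Step 1: x=[8.8720] v=[-1.6400]
Step 2: x=[8.2574] v=[-3.0731]
Step 3: x=[7.4337] v=[-4.1185]
Step 4: x=[6.5048] v=[-4.6444]
Step 5: x=[5.5879] v=[-4.5844]
Step 6: x=[4.7987] v=[-3.9460]
Step 7: x=[4.2367] v=[-2.8098]
Step 8: x=[3.9729] v=[-1.3191]
Step 9: x=[4.0405] v=[0.3380]
First v>=0 after going negative at step 9, time=1.8000

Answer: 1.8000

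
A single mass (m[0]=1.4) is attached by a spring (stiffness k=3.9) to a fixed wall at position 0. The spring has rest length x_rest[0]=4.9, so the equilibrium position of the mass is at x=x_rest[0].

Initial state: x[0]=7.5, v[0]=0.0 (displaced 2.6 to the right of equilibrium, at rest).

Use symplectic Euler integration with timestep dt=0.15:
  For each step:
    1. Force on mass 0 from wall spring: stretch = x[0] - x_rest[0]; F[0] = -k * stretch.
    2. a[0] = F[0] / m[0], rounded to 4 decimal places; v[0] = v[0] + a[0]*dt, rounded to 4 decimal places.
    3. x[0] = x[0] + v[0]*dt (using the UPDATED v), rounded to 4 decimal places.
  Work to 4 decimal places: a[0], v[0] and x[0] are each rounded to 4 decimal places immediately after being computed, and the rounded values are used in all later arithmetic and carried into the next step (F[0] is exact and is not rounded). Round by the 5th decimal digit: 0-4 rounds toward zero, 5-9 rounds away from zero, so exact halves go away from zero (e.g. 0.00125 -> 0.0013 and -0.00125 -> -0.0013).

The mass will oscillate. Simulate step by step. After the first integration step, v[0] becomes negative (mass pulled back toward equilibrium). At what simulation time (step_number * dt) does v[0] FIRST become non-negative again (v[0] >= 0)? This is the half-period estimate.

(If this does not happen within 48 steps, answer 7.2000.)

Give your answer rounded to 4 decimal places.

Answer: 1.9500

Derivation:
Step 0: x=[7.5000] v=[0.0000]
Step 1: x=[7.3370] v=[-1.0864]
Step 2: x=[7.0213] v=[-2.1047]
Step 3: x=[6.5726] v=[-2.9911]
Step 4: x=[6.0191] v=[-3.6900]
Step 5: x=[5.3955] v=[-4.1576]
Step 6: x=[4.7408] v=[-4.3646]
Step 7: x=[4.0961] v=[-4.2981]
Step 8: x=[3.5018] v=[-3.9622]
Step 9: x=[2.9951] v=[-3.3780]
Step 10: x=[2.6078] v=[-2.5820]
Step 11: x=[2.3642] v=[-1.6242]
Step 12: x=[2.2795] v=[-0.5646]
Step 13: x=[2.3591] v=[0.5304]
First v>=0 after going negative at step 13, time=1.9500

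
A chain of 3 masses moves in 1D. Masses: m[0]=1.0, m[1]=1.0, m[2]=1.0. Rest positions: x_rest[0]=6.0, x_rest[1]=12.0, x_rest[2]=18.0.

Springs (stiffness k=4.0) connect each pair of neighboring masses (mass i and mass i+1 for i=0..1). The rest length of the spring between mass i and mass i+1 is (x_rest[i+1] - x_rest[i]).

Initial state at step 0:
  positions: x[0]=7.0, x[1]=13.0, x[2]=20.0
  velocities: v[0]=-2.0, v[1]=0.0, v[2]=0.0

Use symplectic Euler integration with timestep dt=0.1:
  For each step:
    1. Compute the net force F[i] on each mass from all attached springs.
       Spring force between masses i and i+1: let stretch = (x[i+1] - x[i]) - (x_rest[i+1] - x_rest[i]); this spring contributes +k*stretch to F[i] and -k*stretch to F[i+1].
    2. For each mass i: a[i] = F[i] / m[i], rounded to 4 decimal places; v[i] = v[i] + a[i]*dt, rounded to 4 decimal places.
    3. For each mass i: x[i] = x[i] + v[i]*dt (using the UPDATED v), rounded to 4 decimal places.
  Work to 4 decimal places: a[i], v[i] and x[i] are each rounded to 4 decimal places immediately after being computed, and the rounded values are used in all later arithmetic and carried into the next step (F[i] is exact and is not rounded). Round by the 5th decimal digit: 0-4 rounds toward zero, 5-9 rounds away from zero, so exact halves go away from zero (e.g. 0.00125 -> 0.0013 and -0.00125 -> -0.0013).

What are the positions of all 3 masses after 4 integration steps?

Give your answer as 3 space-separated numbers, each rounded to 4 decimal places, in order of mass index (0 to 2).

Step 0: x=[7.0000 13.0000 20.0000] v=[-2.0000 0.0000 0.0000]
Step 1: x=[6.8000 13.0400 19.9600] v=[-2.0000 0.4000 -0.4000]
Step 2: x=[6.6096 13.1072 19.8832] v=[-1.9040 0.6720 -0.7680]
Step 3: x=[6.4391 13.1855 19.7754] v=[-1.7050 0.7834 -1.0784]
Step 4: x=[6.2985 13.2576 19.6440] v=[-1.4064 0.7208 -1.3144]

Answer: 6.2985 13.2576 19.6440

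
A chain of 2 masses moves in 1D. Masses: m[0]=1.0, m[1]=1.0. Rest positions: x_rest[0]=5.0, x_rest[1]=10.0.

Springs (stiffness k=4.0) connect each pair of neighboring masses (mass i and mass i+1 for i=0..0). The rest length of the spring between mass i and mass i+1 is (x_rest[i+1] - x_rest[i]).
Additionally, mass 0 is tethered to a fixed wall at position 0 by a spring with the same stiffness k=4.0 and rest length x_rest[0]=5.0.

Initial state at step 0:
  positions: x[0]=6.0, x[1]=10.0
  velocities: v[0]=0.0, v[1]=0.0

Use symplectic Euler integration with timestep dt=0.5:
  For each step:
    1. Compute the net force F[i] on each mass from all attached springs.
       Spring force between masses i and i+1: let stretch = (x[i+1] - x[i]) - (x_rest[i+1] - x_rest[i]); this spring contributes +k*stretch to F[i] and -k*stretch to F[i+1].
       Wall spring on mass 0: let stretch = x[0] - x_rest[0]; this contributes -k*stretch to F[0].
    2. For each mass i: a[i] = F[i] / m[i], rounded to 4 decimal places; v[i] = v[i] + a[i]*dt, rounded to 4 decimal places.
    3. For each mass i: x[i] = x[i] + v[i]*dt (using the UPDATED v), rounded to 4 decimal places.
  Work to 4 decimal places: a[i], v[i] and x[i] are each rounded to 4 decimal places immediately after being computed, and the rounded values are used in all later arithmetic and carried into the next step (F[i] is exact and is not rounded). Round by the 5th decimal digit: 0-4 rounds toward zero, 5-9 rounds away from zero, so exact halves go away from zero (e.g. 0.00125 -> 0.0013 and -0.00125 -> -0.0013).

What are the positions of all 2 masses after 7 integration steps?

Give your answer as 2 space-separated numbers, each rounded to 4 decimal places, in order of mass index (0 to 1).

Step 0: x=[6.0000 10.0000] v=[0.0000 0.0000]
Step 1: x=[4.0000 11.0000] v=[-4.0000 2.0000]
Step 2: x=[5.0000 10.0000] v=[2.0000 -2.0000]
Step 3: x=[6.0000 9.0000] v=[2.0000 -2.0000]
Step 4: x=[4.0000 10.0000] v=[-4.0000 2.0000]
Step 5: x=[4.0000 10.0000] v=[0.0000 0.0000]
Step 6: x=[6.0000 9.0000] v=[4.0000 -2.0000]
Step 7: x=[5.0000 10.0000] v=[-2.0000 2.0000]

Answer: 5.0000 10.0000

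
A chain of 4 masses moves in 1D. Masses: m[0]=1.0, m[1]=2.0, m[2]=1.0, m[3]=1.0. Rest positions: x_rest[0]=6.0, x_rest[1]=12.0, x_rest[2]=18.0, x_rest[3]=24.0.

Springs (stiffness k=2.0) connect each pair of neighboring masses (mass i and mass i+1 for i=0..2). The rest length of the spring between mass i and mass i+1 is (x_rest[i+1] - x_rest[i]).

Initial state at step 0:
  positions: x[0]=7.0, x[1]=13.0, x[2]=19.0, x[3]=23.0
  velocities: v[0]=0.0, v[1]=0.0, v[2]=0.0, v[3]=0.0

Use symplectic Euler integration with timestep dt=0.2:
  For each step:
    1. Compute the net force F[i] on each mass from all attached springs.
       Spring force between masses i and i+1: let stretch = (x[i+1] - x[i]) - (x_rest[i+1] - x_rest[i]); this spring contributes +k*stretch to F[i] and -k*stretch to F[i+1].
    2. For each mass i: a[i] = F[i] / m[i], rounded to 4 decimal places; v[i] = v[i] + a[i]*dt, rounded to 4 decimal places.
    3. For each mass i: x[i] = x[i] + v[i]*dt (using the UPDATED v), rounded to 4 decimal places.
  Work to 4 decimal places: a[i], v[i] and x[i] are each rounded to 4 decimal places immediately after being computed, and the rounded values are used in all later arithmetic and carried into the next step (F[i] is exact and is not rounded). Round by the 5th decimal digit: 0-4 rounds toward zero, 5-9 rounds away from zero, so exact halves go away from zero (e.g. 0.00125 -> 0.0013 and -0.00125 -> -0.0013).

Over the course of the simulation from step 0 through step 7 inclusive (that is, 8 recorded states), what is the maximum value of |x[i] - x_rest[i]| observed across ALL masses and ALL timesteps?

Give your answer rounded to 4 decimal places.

Step 0: x=[7.0000 13.0000 19.0000 23.0000] v=[0.0000 0.0000 0.0000 0.0000]
Step 1: x=[7.0000 13.0000 18.8400 23.1600] v=[0.0000 0.0000 -0.8000 0.8000]
Step 2: x=[7.0000 12.9936 18.5584 23.4544] v=[0.0000 -0.0320 -1.4080 1.4720]
Step 3: x=[6.9995 12.9700 18.2233 23.8371] v=[-0.0026 -0.1178 -1.6755 1.9136]
Step 4: x=[6.9966 12.9178 17.9170 24.2507] v=[-0.0144 -0.2612 -1.5313 2.0681]
Step 5: x=[6.9874 12.8287 17.7175 24.6376] v=[-0.0459 -0.4456 -0.9975 1.9346]
Step 6: x=[6.9655 12.7015 17.6805 24.9509] v=[-0.1094 -0.6361 -0.1850 1.5666]
Step 7: x=[6.9225 12.5440 17.8268 25.1626] v=[-0.2150 -0.7875 0.7316 1.0584]
Max displacement = 1.1626

Answer: 1.1626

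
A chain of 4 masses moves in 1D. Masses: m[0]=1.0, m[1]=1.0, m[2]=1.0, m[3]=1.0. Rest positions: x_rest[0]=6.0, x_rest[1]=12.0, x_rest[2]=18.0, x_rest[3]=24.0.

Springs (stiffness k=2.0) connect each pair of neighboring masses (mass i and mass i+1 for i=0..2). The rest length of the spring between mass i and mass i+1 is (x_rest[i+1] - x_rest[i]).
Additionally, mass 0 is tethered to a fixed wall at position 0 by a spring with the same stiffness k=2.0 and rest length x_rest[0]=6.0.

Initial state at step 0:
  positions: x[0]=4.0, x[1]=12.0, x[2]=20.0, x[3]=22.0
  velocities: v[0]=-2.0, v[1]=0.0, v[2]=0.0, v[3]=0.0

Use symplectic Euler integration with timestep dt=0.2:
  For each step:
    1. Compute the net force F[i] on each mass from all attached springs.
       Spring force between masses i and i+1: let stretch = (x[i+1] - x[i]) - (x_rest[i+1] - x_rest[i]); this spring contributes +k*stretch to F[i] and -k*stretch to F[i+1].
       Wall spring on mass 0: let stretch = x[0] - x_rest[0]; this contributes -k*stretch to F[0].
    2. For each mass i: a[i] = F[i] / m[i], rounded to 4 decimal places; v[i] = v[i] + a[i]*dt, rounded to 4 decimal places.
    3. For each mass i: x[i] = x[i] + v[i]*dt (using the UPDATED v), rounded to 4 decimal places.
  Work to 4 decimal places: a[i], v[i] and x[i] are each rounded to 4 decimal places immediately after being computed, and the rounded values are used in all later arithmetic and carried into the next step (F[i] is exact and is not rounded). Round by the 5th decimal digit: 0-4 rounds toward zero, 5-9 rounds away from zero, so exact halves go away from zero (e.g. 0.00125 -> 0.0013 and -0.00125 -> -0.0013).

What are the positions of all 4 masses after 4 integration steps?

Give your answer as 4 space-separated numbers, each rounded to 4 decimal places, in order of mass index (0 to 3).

Step 0: x=[4.0000 12.0000 20.0000 22.0000] v=[-2.0000 0.0000 0.0000 0.0000]
Step 1: x=[3.9200 12.0000 19.5200 22.3200] v=[-0.4000 0.0000 -2.4000 1.6000]
Step 2: x=[4.1728 11.9552 18.6624 22.8960] v=[1.2640 -0.2240 -4.2880 2.8800]
Step 3: x=[4.7144 11.8244 17.6069 23.6133] v=[2.7078 -0.6541 -5.2774 3.5866]
Step 4: x=[5.4476 11.5874 16.5693 24.3301] v=[3.6660 -1.1851 -5.1878 3.5840]

Answer: 5.4476 11.5874 16.5693 24.3301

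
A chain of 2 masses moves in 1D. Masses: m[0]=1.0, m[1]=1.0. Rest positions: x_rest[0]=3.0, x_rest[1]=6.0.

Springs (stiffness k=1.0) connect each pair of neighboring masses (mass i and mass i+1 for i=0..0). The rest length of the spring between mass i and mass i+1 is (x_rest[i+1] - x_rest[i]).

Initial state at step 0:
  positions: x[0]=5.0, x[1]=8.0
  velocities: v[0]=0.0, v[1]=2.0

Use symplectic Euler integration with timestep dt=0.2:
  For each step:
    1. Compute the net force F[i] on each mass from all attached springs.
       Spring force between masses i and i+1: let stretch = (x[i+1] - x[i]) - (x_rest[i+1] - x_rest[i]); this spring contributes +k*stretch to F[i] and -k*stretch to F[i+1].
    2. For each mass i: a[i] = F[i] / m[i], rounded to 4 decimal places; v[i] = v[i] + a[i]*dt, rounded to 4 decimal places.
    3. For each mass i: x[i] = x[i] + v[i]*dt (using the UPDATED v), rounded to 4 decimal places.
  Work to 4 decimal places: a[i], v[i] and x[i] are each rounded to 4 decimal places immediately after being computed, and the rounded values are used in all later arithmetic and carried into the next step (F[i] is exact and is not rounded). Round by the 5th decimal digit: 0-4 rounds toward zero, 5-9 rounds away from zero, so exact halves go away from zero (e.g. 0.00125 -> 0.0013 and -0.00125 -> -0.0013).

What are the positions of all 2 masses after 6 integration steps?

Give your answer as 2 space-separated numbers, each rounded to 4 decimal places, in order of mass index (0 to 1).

Answer: 5.4919 9.9081

Derivation:
Step 0: x=[5.0000 8.0000] v=[0.0000 2.0000]
Step 1: x=[5.0000 8.4000] v=[0.0000 2.0000]
Step 2: x=[5.0160 8.7840] v=[0.0800 1.9200]
Step 3: x=[5.0627 9.1373] v=[0.2336 1.7664]
Step 4: x=[5.1524 9.4476] v=[0.4485 1.5515]
Step 5: x=[5.2939 9.7061] v=[0.7075 1.2925]
Step 6: x=[5.4919 9.9081] v=[0.9899 1.0101]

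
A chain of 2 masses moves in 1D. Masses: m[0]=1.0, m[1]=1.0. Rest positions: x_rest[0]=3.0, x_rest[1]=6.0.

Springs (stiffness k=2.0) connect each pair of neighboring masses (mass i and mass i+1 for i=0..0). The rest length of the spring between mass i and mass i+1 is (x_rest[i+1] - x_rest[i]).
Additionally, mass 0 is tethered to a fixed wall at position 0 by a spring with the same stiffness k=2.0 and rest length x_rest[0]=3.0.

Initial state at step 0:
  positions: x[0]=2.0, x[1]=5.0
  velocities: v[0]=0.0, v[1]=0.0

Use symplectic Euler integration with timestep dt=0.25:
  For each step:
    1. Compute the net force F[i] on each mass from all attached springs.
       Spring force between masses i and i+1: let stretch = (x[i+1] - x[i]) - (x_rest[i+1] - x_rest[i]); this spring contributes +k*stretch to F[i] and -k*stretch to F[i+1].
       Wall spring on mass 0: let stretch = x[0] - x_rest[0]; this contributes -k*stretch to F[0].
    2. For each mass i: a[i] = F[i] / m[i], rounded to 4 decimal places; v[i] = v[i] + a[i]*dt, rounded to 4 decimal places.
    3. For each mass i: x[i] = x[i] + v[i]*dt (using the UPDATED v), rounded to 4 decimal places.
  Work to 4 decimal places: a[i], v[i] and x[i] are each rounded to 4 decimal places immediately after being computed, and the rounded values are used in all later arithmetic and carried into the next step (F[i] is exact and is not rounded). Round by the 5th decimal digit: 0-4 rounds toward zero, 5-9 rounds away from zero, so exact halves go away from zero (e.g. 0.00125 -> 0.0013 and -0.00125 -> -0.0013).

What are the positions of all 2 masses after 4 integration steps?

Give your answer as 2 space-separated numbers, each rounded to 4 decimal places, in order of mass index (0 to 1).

Answer: 2.8465 5.1954

Derivation:
Step 0: x=[2.0000 5.0000] v=[0.0000 0.0000]
Step 1: x=[2.1250 5.0000] v=[0.5000 0.0000]
Step 2: x=[2.3438 5.0156] v=[0.8750 0.0625]
Step 3: x=[2.6036 5.0723] v=[1.0390 0.2266]
Step 4: x=[2.8465 5.1954] v=[0.9716 0.4923]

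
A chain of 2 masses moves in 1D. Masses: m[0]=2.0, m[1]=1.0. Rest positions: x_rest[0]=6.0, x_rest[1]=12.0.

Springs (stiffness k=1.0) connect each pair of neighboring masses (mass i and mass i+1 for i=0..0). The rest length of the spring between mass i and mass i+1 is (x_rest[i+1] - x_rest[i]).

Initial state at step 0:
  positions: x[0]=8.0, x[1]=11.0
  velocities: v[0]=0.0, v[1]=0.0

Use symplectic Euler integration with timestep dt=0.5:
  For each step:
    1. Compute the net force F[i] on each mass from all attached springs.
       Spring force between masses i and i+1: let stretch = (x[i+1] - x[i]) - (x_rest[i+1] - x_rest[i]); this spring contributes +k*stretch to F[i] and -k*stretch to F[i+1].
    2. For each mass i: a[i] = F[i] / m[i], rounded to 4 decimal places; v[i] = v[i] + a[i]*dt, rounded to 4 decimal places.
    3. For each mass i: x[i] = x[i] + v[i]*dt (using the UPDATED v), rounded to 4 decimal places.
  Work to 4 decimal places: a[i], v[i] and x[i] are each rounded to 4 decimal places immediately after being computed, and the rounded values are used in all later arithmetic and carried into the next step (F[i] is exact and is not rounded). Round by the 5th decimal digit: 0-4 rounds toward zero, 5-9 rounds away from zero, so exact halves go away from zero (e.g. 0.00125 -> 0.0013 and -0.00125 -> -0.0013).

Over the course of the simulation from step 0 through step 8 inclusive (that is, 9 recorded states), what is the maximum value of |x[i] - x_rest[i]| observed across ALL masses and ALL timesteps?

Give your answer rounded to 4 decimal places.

Step 0: x=[8.0000 11.0000] v=[0.0000 0.0000]
Step 1: x=[7.6250 11.7500] v=[-0.7500 1.5000]
Step 2: x=[7.0156 12.9688] v=[-1.2188 2.4375]
Step 3: x=[6.4004 14.1993] v=[-1.2305 2.4609]
Step 4: x=[6.0100 14.9801] v=[-0.7808 1.5615]
Step 5: x=[5.9909 15.0184] v=[-0.0383 0.0765]
Step 6: x=[6.3502 14.2998] v=[0.7186 -1.4373]
Step 7: x=[6.9532 13.0938] v=[1.2060 -2.4121]
Step 8: x=[7.5738 11.8526] v=[1.2412 -2.4824]
Max displacement = 3.0184

Answer: 3.0184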